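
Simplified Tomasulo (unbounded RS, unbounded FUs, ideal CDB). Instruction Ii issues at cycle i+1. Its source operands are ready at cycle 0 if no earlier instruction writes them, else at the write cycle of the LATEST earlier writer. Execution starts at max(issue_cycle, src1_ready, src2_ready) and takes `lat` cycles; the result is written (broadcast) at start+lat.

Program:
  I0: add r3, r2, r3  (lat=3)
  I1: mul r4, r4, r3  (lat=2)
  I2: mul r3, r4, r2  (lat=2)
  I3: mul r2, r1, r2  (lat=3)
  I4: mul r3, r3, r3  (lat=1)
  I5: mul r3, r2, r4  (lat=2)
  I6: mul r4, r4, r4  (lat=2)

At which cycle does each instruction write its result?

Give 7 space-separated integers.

I0 add r3: issue@1 deps=(None,None) exec_start@1 write@4
I1 mul r4: issue@2 deps=(None,0) exec_start@4 write@6
I2 mul r3: issue@3 deps=(1,None) exec_start@6 write@8
I3 mul r2: issue@4 deps=(None,None) exec_start@4 write@7
I4 mul r3: issue@5 deps=(2,2) exec_start@8 write@9
I5 mul r3: issue@6 deps=(3,1) exec_start@7 write@9
I6 mul r4: issue@7 deps=(1,1) exec_start@7 write@9

Answer: 4 6 8 7 9 9 9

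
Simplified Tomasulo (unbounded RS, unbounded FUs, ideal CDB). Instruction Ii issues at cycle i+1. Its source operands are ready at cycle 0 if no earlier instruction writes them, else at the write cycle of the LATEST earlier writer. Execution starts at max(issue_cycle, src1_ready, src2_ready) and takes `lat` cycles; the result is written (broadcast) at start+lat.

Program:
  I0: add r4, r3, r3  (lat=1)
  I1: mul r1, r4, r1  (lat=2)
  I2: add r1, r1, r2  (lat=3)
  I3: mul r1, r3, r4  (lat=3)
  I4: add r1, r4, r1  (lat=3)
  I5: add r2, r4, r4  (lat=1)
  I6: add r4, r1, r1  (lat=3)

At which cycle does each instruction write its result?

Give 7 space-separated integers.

I0 add r4: issue@1 deps=(None,None) exec_start@1 write@2
I1 mul r1: issue@2 deps=(0,None) exec_start@2 write@4
I2 add r1: issue@3 deps=(1,None) exec_start@4 write@7
I3 mul r1: issue@4 deps=(None,0) exec_start@4 write@7
I4 add r1: issue@5 deps=(0,3) exec_start@7 write@10
I5 add r2: issue@6 deps=(0,0) exec_start@6 write@7
I6 add r4: issue@7 deps=(4,4) exec_start@10 write@13

Answer: 2 4 7 7 10 7 13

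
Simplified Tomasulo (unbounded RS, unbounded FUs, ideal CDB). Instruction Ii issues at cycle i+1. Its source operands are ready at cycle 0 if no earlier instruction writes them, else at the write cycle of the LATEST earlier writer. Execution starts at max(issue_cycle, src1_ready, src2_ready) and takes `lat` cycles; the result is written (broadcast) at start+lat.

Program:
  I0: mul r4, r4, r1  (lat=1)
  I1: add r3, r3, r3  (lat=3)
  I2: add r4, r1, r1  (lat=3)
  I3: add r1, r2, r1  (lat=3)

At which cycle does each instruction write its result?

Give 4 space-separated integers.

I0 mul r4: issue@1 deps=(None,None) exec_start@1 write@2
I1 add r3: issue@2 deps=(None,None) exec_start@2 write@5
I2 add r4: issue@3 deps=(None,None) exec_start@3 write@6
I3 add r1: issue@4 deps=(None,None) exec_start@4 write@7

Answer: 2 5 6 7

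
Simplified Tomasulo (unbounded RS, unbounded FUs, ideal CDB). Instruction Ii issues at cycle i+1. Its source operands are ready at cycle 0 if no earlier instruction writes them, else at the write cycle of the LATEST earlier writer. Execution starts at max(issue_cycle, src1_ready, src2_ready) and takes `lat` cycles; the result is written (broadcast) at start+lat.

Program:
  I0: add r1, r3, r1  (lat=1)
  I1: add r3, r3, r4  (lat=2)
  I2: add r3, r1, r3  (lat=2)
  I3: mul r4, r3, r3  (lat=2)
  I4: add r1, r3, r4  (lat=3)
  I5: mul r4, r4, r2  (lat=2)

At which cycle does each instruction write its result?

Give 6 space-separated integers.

I0 add r1: issue@1 deps=(None,None) exec_start@1 write@2
I1 add r3: issue@2 deps=(None,None) exec_start@2 write@4
I2 add r3: issue@3 deps=(0,1) exec_start@4 write@6
I3 mul r4: issue@4 deps=(2,2) exec_start@6 write@8
I4 add r1: issue@5 deps=(2,3) exec_start@8 write@11
I5 mul r4: issue@6 deps=(3,None) exec_start@8 write@10

Answer: 2 4 6 8 11 10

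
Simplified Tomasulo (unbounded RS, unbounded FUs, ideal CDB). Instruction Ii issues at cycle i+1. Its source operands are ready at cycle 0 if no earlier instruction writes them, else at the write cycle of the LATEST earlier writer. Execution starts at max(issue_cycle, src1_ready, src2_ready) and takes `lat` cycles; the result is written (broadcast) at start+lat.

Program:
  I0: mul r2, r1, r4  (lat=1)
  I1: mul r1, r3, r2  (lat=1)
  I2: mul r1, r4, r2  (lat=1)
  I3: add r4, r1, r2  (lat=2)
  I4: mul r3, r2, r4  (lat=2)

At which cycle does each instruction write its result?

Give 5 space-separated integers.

I0 mul r2: issue@1 deps=(None,None) exec_start@1 write@2
I1 mul r1: issue@2 deps=(None,0) exec_start@2 write@3
I2 mul r1: issue@3 deps=(None,0) exec_start@3 write@4
I3 add r4: issue@4 deps=(2,0) exec_start@4 write@6
I4 mul r3: issue@5 deps=(0,3) exec_start@6 write@8

Answer: 2 3 4 6 8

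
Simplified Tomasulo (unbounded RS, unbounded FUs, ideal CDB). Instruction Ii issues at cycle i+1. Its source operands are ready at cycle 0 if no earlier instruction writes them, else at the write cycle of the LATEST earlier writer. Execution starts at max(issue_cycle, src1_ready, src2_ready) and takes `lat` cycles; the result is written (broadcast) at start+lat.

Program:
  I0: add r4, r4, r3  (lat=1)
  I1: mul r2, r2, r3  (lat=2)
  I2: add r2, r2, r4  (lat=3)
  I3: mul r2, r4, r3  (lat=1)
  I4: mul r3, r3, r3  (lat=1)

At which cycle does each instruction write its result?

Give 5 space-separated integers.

Answer: 2 4 7 5 6

Derivation:
I0 add r4: issue@1 deps=(None,None) exec_start@1 write@2
I1 mul r2: issue@2 deps=(None,None) exec_start@2 write@4
I2 add r2: issue@3 deps=(1,0) exec_start@4 write@7
I3 mul r2: issue@4 deps=(0,None) exec_start@4 write@5
I4 mul r3: issue@5 deps=(None,None) exec_start@5 write@6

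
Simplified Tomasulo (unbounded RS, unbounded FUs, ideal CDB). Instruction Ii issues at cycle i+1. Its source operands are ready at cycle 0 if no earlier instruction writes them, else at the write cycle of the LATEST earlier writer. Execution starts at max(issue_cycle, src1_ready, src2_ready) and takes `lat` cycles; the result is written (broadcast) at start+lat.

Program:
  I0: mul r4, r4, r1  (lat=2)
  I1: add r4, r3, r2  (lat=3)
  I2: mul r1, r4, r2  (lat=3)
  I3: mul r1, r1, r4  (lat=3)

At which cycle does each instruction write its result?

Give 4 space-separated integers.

I0 mul r4: issue@1 deps=(None,None) exec_start@1 write@3
I1 add r4: issue@2 deps=(None,None) exec_start@2 write@5
I2 mul r1: issue@3 deps=(1,None) exec_start@5 write@8
I3 mul r1: issue@4 deps=(2,1) exec_start@8 write@11

Answer: 3 5 8 11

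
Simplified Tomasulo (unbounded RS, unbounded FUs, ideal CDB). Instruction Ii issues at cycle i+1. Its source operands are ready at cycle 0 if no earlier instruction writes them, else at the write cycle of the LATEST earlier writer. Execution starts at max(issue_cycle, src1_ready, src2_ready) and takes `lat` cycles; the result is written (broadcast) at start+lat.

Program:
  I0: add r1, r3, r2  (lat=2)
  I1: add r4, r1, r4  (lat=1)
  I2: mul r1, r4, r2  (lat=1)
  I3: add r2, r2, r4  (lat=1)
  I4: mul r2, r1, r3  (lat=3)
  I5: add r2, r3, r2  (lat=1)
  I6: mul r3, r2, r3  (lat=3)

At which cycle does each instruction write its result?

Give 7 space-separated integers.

Answer: 3 4 5 5 8 9 12

Derivation:
I0 add r1: issue@1 deps=(None,None) exec_start@1 write@3
I1 add r4: issue@2 deps=(0,None) exec_start@3 write@4
I2 mul r1: issue@3 deps=(1,None) exec_start@4 write@5
I3 add r2: issue@4 deps=(None,1) exec_start@4 write@5
I4 mul r2: issue@5 deps=(2,None) exec_start@5 write@8
I5 add r2: issue@6 deps=(None,4) exec_start@8 write@9
I6 mul r3: issue@7 deps=(5,None) exec_start@9 write@12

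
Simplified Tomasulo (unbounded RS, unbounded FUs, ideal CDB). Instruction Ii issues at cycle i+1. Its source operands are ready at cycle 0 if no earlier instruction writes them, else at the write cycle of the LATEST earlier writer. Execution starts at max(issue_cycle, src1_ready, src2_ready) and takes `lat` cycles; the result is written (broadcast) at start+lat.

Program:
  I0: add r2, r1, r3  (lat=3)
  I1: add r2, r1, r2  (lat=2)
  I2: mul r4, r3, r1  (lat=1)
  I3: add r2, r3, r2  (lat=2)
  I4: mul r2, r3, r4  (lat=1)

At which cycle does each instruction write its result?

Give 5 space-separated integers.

I0 add r2: issue@1 deps=(None,None) exec_start@1 write@4
I1 add r2: issue@2 deps=(None,0) exec_start@4 write@6
I2 mul r4: issue@3 deps=(None,None) exec_start@3 write@4
I3 add r2: issue@4 deps=(None,1) exec_start@6 write@8
I4 mul r2: issue@5 deps=(None,2) exec_start@5 write@6

Answer: 4 6 4 8 6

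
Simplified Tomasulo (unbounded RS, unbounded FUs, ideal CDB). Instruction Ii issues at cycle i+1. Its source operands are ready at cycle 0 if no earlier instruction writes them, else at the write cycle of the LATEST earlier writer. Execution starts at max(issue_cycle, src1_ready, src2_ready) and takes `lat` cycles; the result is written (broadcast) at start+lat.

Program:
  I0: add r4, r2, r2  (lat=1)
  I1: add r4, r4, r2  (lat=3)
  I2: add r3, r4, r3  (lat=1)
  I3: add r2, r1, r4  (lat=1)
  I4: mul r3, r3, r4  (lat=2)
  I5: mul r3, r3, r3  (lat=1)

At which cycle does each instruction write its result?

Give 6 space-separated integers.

I0 add r4: issue@1 deps=(None,None) exec_start@1 write@2
I1 add r4: issue@2 deps=(0,None) exec_start@2 write@5
I2 add r3: issue@3 deps=(1,None) exec_start@5 write@6
I3 add r2: issue@4 deps=(None,1) exec_start@5 write@6
I4 mul r3: issue@5 deps=(2,1) exec_start@6 write@8
I5 mul r3: issue@6 deps=(4,4) exec_start@8 write@9

Answer: 2 5 6 6 8 9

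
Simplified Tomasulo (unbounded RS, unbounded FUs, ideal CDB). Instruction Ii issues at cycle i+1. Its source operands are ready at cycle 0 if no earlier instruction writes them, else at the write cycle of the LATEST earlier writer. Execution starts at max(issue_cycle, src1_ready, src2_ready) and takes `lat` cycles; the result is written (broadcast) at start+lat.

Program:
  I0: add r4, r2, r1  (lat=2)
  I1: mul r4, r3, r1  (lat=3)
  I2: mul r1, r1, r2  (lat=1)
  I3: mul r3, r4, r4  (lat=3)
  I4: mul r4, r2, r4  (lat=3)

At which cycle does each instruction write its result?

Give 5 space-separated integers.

Answer: 3 5 4 8 8

Derivation:
I0 add r4: issue@1 deps=(None,None) exec_start@1 write@3
I1 mul r4: issue@2 deps=(None,None) exec_start@2 write@5
I2 mul r1: issue@3 deps=(None,None) exec_start@3 write@4
I3 mul r3: issue@4 deps=(1,1) exec_start@5 write@8
I4 mul r4: issue@5 deps=(None,1) exec_start@5 write@8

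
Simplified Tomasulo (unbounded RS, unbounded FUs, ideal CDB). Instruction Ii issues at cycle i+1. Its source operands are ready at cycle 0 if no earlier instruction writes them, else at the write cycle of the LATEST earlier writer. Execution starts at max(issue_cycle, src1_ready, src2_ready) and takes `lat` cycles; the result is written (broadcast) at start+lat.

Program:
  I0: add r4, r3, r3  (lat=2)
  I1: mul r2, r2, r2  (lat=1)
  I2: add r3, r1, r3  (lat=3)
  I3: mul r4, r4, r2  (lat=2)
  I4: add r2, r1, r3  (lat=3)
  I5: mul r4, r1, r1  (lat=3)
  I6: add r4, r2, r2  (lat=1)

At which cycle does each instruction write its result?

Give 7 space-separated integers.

I0 add r4: issue@1 deps=(None,None) exec_start@1 write@3
I1 mul r2: issue@2 deps=(None,None) exec_start@2 write@3
I2 add r3: issue@3 deps=(None,None) exec_start@3 write@6
I3 mul r4: issue@4 deps=(0,1) exec_start@4 write@6
I4 add r2: issue@5 deps=(None,2) exec_start@6 write@9
I5 mul r4: issue@6 deps=(None,None) exec_start@6 write@9
I6 add r4: issue@7 deps=(4,4) exec_start@9 write@10

Answer: 3 3 6 6 9 9 10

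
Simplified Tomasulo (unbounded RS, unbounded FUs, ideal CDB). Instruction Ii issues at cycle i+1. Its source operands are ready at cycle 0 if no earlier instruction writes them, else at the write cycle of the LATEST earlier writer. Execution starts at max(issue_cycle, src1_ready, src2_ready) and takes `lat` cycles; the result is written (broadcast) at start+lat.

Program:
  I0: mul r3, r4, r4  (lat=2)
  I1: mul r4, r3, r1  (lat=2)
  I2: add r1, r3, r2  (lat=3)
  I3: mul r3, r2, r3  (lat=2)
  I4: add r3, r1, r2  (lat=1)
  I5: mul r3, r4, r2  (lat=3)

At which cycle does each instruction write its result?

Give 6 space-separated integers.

Answer: 3 5 6 6 7 9

Derivation:
I0 mul r3: issue@1 deps=(None,None) exec_start@1 write@3
I1 mul r4: issue@2 deps=(0,None) exec_start@3 write@5
I2 add r1: issue@3 deps=(0,None) exec_start@3 write@6
I3 mul r3: issue@4 deps=(None,0) exec_start@4 write@6
I4 add r3: issue@5 deps=(2,None) exec_start@6 write@7
I5 mul r3: issue@6 deps=(1,None) exec_start@6 write@9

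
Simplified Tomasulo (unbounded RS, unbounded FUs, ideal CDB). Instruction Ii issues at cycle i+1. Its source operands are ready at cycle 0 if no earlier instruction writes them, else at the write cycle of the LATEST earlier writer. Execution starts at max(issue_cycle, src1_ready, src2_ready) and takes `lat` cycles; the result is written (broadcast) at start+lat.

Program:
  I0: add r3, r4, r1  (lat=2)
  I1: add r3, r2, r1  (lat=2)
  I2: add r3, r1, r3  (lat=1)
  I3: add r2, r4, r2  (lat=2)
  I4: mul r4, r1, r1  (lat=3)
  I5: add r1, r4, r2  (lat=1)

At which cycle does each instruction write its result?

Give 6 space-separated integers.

Answer: 3 4 5 6 8 9

Derivation:
I0 add r3: issue@1 deps=(None,None) exec_start@1 write@3
I1 add r3: issue@2 deps=(None,None) exec_start@2 write@4
I2 add r3: issue@3 deps=(None,1) exec_start@4 write@5
I3 add r2: issue@4 deps=(None,None) exec_start@4 write@6
I4 mul r4: issue@5 deps=(None,None) exec_start@5 write@8
I5 add r1: issue@6 deps=(4,3) exec_start@8 write@9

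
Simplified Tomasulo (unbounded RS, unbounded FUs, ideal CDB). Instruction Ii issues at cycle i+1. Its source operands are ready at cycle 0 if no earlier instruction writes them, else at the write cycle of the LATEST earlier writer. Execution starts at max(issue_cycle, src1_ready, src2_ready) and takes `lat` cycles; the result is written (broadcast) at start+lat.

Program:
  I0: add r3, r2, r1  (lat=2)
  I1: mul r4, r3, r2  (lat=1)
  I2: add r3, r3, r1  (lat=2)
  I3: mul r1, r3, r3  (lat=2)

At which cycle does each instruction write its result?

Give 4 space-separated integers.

I0 add r3: issue@1 deps=(None,None) exec_start@1 write@3
I1 mul r4: issue@2 deps=(0,None) exec_start@3 write@4
I2 add r3: issue@3 deps=(0,None) exec_start@3 write@5
I3 mul r1: issue@4 deps=(2,2) exec_start@5 write@7

Answer: 3 4 5 7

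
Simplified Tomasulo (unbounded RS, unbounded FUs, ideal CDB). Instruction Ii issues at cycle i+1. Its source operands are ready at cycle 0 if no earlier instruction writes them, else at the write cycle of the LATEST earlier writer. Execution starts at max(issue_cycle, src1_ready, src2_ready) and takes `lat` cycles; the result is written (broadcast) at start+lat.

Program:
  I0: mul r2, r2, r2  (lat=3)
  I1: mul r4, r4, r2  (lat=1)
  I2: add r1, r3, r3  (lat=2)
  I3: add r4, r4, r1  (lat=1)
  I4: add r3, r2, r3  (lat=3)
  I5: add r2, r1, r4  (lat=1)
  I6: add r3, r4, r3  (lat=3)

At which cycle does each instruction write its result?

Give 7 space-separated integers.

Answer: 4 5 5 6 8 7 11

Derivation:
I0 mul r2: issue@1 deps=(None,None) exec_start@1 write@4
I1 mul r4: issue@2 deps=(None,0) exec_start@4 write@5
I2 add r1: issue@3 deps=(None,None) exec_start@3 write@5
I3 add r4: issue@4 deps=(1,2) exec_start@5 write@6
I4 add r3: issue@5 deps=(0,None) exec_start@5 write@8
I5 add r2: issue@6 deps=(2,3) exec_start@6 write@7
I6 add r3: issue@7 deps=(3,4) exec_start@8 write@11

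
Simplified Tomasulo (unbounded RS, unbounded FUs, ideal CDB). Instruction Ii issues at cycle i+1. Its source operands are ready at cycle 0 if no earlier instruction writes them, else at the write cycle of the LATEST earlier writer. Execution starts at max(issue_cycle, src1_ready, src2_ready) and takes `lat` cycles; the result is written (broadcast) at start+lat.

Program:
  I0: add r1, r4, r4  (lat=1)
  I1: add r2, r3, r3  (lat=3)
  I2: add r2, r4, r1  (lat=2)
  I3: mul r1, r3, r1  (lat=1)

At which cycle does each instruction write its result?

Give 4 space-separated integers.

I0 add r1: issue@1 deps=(None,None) exec_start@1 write@2
I1 add r2: issue@2 deps=(None,None) exec_start@2 write@5
I2 add r2: issue@3 deps=(None,0) exec_start@3 write@5
I3 mul r1: issue@4 deps=(None,0) exec_start@4 write@5

Answer: 2 5 5 5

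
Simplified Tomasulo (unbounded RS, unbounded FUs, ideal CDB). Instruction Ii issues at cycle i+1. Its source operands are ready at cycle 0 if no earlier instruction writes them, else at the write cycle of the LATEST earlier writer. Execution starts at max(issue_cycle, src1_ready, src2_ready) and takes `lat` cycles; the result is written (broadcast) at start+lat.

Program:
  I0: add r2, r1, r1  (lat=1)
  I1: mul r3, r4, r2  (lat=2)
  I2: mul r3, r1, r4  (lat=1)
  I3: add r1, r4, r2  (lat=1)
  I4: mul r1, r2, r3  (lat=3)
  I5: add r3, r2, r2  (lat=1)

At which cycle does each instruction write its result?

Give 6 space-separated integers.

I0 add r2: issue@1 deps=(None,None) exec_start@1 write@2
I1 mul r3: issue@2 deps=(None,0) exec_start@2 write@4
I2 mul r3: issue@3 deps=(None,None) exec_start@3 write@4
I3 add r1: issue@4 deps=(None,0) exec_start@4 write@5
I4 mul r1: issue@5 deps=(0,2) exec_start@5 write@8
I5 add r3: issue@6 deps=(0,0) exec_start@6 write@7

Answer: 2 4 4 5 8 7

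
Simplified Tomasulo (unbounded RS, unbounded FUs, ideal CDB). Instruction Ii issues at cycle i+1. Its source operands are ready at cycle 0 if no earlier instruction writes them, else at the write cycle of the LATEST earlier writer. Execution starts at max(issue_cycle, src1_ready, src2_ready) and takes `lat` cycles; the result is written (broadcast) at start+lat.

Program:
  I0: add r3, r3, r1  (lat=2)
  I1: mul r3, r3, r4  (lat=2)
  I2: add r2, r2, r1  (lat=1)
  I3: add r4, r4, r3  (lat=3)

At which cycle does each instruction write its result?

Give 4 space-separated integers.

I0 add r3: issue@1 deps=(None,None) exec_start@1 write@3
I1 mul r3: issue@2 deps=(0,None) exec_start@3 write@5
I2 add r2: issue@3 deps=(None,None) exec_start@3 write@4
I3 add r4: issue@4 deps=(None,1) exec_start@5 write@8

Answer: 3 5 4 8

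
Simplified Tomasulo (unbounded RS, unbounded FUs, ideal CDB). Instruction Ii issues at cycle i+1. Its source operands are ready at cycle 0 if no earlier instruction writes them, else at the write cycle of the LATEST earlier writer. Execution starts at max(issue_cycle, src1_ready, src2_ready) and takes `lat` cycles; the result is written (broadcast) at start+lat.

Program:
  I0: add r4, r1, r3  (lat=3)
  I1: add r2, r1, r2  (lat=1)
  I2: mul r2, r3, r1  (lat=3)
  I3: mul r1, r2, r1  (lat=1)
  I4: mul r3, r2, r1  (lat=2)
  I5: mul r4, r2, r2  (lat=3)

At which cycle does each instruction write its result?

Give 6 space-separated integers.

I0 add r4: issue@1 deps=(None,None) exec_start@1 write@4
I1 add r2: issue@2 deps=(None,None) exec_start@2 write@3
I2 mul r2: issue@3 deps=(None,None) exec_start@3 write@6
I3 mul r1: issue@4 deps=(2,None) exec_start@6 write@7
I4 mul r3: issue@5 deps=(2,3) exec_start@7 write@9
I5 mul r4: issue@6 deps=(2,2) exec_start@6 write@9

Answer: 4 3 6 7 9 9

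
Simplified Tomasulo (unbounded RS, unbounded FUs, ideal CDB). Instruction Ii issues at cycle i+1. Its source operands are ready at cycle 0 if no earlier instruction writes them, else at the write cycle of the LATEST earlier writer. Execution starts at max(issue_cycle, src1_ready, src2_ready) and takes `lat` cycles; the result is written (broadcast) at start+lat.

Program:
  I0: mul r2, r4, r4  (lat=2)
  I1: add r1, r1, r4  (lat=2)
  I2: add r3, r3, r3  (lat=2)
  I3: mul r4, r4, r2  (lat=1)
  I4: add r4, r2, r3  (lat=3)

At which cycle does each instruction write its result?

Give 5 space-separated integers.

Answer: 3 4 5 5 8

Derivation:
I0 mul r2: issue@1 deps=(None,None) exec_start@1 write@3
I1 add r1: issue@2 deps=(None,None) exec_start@2 write@4
I2 add r3: issue@3 deps=(None,None) exec_start@3 write@5
I3 mul r4: issue@4 deps=(None,0) exec_start@4 write@5
I4 add r4: issue@5 deps=(0,2) exec_start@5 write@8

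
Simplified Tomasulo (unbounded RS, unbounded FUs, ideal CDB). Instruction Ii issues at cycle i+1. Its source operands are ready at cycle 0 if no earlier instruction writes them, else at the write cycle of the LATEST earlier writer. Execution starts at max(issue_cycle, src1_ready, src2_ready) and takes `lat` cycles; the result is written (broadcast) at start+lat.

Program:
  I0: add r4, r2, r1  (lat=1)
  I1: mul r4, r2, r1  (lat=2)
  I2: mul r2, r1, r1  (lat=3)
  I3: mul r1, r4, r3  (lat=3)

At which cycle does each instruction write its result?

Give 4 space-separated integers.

Answer: 2 4 6 7

Derivation:
I0 add r4: issue@1 deps=(None,None) exec_start@1 write@2
I1 mul r4: issue@2 deps=(None,None) exec_start@2 write@4
I2 mul r2: issue@3 deps=(None,None) exec_start@3 write@6
I3 mul r1: issue@4 deps=(1,None) exec_start@4 write@7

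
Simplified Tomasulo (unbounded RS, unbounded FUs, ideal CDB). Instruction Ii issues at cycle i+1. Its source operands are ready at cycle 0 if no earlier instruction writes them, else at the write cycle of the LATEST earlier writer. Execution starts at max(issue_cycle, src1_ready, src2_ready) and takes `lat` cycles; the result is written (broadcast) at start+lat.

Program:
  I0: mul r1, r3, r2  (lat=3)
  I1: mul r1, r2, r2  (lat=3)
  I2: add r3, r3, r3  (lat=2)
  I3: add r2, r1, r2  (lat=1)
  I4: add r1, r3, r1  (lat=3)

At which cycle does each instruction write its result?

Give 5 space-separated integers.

I0 mul r1: issue@1 deps=(None,None) exec_start@1 write@4
I1 mul r1: issue@2 deps=(None,None) exec_start@2 write@5
I2 add r3: issue@3 deps=(None,None) exec_start@3 write@5
I3 add r2: issue@4 deps=(1,None) exec_start@5 write@6
I4 add r1: issue@5 deps=(2,1) exec_start@5 write@8

Answer: 4 5 5 6 8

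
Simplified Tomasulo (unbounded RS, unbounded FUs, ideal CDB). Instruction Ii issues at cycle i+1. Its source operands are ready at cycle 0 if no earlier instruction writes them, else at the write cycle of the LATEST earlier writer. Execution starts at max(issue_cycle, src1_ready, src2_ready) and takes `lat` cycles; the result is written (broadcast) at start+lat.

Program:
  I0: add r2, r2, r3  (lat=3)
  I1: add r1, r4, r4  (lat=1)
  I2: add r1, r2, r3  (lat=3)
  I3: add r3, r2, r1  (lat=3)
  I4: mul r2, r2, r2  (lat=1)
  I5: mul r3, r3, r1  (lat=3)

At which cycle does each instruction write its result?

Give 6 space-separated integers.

I0 add r2: issue@1 deps=(None,None) exec_start@1 write@4
I1 add r1: issue@2 deps=(None,None) exec_start@2 write@3
I2 add r1: issue@3 deps=(0,None) exec_start@4 write@7
I3 add r3: issue@4 deps=(0,2) exec_start@7 write@10
I4 mul r2: issue@5 deps=(0,0) exec_start@5 write@6
I5 mul r3: issue@6 deps=(3,2) exec_start@10 write@13

Answer: 4 3 7 10 6 13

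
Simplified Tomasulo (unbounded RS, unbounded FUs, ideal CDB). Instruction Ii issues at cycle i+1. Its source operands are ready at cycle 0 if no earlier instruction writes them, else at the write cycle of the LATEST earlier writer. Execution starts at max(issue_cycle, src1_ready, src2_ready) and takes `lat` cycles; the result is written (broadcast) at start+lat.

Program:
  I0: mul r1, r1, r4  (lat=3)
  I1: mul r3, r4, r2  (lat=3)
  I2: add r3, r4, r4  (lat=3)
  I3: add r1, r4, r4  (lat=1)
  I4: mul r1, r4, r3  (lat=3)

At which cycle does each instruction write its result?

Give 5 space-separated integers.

Answer: 4 5 6 5 9

Derivation:
I0 mul r1: issue@1 deps=(None,None) exec_start@1 write@4
I1 mul r3: issue@2 deps=(None,None) exec_start@2 write@5
I2 add r3: issue@3 deps=(None,None) exec_start@3 write@6
I3 add r1: issue@4 deps=(None,None) exec_start@4 write@5
I4 mul r1: issue@5 deps=(None,2) exec_start@6 write@9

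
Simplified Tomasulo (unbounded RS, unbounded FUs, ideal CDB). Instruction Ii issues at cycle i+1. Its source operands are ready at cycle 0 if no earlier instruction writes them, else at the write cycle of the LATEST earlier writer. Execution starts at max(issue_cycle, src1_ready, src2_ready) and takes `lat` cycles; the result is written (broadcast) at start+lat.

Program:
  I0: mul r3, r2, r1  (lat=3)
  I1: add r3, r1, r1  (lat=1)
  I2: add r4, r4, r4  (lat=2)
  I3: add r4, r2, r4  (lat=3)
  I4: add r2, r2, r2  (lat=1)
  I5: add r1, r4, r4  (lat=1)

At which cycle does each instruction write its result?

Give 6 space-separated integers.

Answer: 4 3 5 8 6 9

Derivation:
I0 mul r3: issue@1 deps=(None,None) exec_start@1 write@4
I1 add r3: issue@2 deps=(None,None) exec_start@2 write@3
I2 add r4: issue@3 deps=(None,None) exec_start@3 write@5
I3 add r4: issue@4 deps=(None,2) exec_start@5 write@8
I4 add r2: issue@5 deps=(None,None) exec_start@5 write@6
I5 add r1: issue@6 deps=(3,3) exec_start@8 write@9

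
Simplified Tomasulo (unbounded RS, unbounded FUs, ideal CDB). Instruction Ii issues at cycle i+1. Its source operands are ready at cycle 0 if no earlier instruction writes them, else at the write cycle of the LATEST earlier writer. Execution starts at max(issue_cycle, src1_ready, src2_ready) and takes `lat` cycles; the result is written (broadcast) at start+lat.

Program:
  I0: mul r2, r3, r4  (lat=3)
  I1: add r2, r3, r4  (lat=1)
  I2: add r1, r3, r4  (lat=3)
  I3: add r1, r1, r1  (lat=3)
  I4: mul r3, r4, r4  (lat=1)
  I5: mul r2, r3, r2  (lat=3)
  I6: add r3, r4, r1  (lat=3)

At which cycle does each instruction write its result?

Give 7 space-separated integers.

I0 mul r2: issue@1 deps=(None,None) exec_start@1 write@4
I1 add r2: issue@2 deps=(None,None) exec_start@2 write@3
I2 add r1: issue@3 deps=(None,None) exec_start@3 write@6
I3 add r1: issue@4 deps=(2,2) exec_start@6 write@9
I4 mul r3: issue@5 deps=(None,None) exec_start@5 write@6
I5 mul r2: issue@6 deps=(4,1) exec_start@6 write@9
I6 add r3: issue@7 deps=(None,3) exec_start@9 write@12

Answer: 4 3 6 9 6 9 12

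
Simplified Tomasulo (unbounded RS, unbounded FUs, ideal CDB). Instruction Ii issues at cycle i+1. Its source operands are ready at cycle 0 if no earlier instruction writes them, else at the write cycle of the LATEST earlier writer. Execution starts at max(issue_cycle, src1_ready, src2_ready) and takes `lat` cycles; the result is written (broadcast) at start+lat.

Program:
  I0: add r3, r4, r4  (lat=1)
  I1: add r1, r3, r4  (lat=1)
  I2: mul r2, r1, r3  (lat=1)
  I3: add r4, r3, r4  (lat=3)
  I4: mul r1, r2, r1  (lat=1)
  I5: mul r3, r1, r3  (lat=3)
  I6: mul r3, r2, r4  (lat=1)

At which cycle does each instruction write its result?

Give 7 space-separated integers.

Answer: 2 3 4 7 6 9 8

Derivation:
I0 add r3: issue@1 deps=(None,None) exec_start@1 write@2
I1 add r1: issue@2 deps=(0,None) exec_start@2 write@3
I2 mul r2: issue@3 deps=(1,0) exec_start@3 write@4
I3 add r4: issue@4 deps=(0,None) exec_start@4 write@7
I4 mul r1: issue@5 deps=(2,1) exec_start@5 write@6
I5 mul r3: issue@6 deps=(4,0) exec_start@6 write@9
I6 mul r3: issue@7 deps=(2,3) exec_start@7 write@8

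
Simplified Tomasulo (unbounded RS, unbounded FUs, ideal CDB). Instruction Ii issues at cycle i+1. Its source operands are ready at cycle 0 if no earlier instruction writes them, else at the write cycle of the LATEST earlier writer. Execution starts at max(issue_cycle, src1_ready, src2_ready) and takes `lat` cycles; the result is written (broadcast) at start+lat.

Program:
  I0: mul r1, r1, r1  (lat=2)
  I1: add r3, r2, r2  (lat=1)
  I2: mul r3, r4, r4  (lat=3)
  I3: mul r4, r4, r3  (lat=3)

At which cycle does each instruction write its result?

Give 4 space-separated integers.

Answer: 3 3 6 9

Derivation:
I0 mul r1: issue@1 deps=(None,None) exec_start@1 write@3
I1 add r3: issue@2 deps=(None,None) exec_start@2 write@3
I2 mul r3: issue@3 deps=(None,None) exec_start@3 write@6
I3 mul r4: issue@4 deps=(None,2) exec_start@6 write@9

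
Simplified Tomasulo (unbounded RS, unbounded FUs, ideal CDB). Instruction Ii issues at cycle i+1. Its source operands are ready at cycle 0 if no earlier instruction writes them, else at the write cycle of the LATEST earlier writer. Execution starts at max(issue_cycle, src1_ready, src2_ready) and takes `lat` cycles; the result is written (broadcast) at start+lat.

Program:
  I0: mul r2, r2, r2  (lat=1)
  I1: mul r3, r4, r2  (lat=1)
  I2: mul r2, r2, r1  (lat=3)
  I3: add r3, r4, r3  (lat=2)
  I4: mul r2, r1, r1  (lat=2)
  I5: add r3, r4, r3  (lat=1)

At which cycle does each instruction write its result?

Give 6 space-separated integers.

Answer: 2 3 6 6 7 7

Derivation:
I0 mul r2: issue@1 deps=(None,None) exec_start@1 write@2
I1 mul r3: issue@2 deps=(None,0) exec_start@2 write@3
I2 mul r2: issue@3 deps=(0,None) exec_start@3 write@6
I3 add r3: issue@4 deps=(None,1) exec_start@4 write@6
I4 mul r2: issue@5 deps=(None,None) exec_start@5 write@7
I5 add r3: issue@6 deps=(None,3) exec_start@6 write@7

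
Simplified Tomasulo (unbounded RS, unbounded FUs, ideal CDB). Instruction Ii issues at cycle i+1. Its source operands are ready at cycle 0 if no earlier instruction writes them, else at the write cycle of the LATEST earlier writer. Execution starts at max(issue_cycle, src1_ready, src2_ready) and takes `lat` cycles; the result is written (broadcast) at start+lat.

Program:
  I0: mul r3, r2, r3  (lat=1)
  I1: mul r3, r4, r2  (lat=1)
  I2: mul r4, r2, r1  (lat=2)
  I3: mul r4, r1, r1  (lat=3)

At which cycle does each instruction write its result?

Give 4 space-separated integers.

Answer: 2 3 5 7

Derivation:
I0 mul r3: issue@1 deps=(None,None) exec_start@1 write@2
I1 mul r3: issue@2 deps=(None,None) exec_start@2 write@3
I2 mul r4: issue@3 deps=(None,None) exec_start@3 write@5
I3 mul r4: issue@4 deps=(None,None) exec_start@4 write@7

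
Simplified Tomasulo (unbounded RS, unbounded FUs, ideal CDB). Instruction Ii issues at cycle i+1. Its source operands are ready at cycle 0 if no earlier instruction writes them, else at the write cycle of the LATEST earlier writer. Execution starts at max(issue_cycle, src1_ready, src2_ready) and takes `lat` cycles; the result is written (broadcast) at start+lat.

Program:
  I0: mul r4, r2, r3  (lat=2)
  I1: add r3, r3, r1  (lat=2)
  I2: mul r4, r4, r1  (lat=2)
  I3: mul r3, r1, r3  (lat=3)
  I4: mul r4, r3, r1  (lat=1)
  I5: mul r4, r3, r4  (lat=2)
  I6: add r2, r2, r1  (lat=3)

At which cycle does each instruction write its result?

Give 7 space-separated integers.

Answer: 3 4 5 7 8 10 10

Derivation:
I0 mul r4: issue@1 deps=(None,None) exec_start@1 write@3
I1 add r3: issue@2 deps=(None,None) exec_start@2 write@4
I2 mul r4: issue@3 deps=(0,None) exec_start@3 write@5
I3 mul r3: issue@4 deps=(None,1) exec_start@4 write@7
I4 mul r4: issue@5 deps=(3,None) exec_start@7 write@8
I5 mul r4: issue@6 deps=(3,4) exec_start@8 write@10
I6 add r2: issue@7 deps=(None,None) exec_start@7 write@10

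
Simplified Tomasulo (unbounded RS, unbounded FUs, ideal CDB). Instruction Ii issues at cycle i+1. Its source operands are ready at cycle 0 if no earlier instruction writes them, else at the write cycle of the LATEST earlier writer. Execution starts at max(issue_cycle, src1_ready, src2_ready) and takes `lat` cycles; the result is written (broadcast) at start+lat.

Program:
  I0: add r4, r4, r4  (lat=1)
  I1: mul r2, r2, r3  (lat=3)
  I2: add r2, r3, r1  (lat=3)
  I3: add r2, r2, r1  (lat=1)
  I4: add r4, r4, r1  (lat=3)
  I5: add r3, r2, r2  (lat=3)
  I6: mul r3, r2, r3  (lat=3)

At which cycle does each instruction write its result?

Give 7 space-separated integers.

I0 add r4: issue@1 deps=(None,None) exec_start@1 write@2
I1 mul r2: issue@2 deps=(None,None) exec_start@2 write@5
I2 add r2: issue@3 deps=(None,None) exec_start@3 write@6
I3 add r2: issue@4 deps=(2,None) exec_start@6 write@7
I4 add r4: issue@5 deps=(0,None) exec_start@5 write@8
I5 add r3: issue@6 deps=(3,3) exec_start@7 write@10
I6 mul r3: issue@7 deps=(3,5) exec_start@10 write@13

Answer: 2 5 6 7 8 10 13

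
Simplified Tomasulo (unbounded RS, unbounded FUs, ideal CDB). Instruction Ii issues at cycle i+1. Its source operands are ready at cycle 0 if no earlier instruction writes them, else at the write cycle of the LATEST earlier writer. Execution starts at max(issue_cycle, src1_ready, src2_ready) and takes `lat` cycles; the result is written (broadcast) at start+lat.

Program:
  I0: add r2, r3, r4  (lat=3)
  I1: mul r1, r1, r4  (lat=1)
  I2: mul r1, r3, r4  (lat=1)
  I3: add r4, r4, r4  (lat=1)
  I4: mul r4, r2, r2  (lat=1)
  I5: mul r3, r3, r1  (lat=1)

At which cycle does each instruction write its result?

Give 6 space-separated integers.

I0 add r2: issue@1 deps=(None,None) exec_start@1 write@4
I1 mul r1: issue@2 deps=(None,None) exec_start@2 write@3
I2 mul r1: issue@3 deps=(None,None) exec_start@3 write@4
I3 add r4: issue@4 deps=(None,None) exec_start@4 write@5
I4 mul r4: issue@5 deps=(0,0) exec_start@5 write@6
I5 mul r3: issue@6 deps=(None,2) exec_start@6 write@7

Answer: 4 3 4 5 6 7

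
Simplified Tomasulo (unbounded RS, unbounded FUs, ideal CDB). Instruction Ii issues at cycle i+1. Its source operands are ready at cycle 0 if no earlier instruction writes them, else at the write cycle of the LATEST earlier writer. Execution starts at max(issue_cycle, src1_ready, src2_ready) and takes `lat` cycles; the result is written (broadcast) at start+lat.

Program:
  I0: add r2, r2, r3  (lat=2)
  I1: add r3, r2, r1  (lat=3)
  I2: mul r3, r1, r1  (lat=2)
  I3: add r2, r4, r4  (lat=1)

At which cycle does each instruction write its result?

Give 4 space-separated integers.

I0 add r2: issue@1 deps=(None,None) exec_start@1 write@3
I1 add r3: issue@2 deps=(0,None) exec_start@3 write@6
I2 mul r3: issue@3 deps=(None,None) exec_start@3 write@5
I3 add r2: issue@4 deps=(None,None) exec_start@4 write@5

Answer: 3 6 5 5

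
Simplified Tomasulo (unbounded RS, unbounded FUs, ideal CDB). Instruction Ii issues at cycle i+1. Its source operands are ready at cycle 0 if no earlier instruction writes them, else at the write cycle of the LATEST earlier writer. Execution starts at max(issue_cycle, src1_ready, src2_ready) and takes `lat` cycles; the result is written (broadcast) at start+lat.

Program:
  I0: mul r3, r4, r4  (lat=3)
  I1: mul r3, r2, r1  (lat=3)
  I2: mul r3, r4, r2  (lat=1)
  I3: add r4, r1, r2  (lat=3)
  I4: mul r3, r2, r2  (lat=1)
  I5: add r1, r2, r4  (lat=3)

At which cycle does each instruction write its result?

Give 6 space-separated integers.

I0 mul r3: issue@1 deps=(None,None) exec_start@1 write@4
I1 mul r3: issue@2 deps=(None,None) exec_start@2 write@5
I2 mul r3: issue@3 deps=(None,None) exec_start@3 write@4
I3 add r4: issue@4 deps=(None,None) exec_start@4 write@7
I4 mul r3: issue@5 deps=(None,None) exec_start@5 write@6
I5 add r1: issue@6 deps=(None,3) exec_start@7 write@10

Answer: 4 5 4 7 6 10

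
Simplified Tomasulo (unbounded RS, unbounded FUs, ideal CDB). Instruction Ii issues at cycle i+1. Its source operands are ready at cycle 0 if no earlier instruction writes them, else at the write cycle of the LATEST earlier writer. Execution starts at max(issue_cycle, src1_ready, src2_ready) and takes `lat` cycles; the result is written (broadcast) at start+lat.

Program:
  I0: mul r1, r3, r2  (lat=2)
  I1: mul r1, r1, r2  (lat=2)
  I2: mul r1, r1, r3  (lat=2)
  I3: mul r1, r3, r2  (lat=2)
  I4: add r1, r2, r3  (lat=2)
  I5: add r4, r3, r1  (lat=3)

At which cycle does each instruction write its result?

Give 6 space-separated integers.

Answer: 3 5 7 6 7 10

Derivation:
I0 mul r1: issue@1 deps=(None,None) exec_start@1 write@3
I1 mul r1: issue@2 deps=(0,None) exec_start@3 write@5
I2 mul r1: issue@3 deps=(1,None) exec_start@5 write@7
I3 mul r1: issue@4 deps=(None,None) exec_start@4 write@6
I4 add r1: issue@5 deps=(None,None) exec_start@5 write@7
I5 add r4: issue@6 deps=(None,4) exec_start@7 write@10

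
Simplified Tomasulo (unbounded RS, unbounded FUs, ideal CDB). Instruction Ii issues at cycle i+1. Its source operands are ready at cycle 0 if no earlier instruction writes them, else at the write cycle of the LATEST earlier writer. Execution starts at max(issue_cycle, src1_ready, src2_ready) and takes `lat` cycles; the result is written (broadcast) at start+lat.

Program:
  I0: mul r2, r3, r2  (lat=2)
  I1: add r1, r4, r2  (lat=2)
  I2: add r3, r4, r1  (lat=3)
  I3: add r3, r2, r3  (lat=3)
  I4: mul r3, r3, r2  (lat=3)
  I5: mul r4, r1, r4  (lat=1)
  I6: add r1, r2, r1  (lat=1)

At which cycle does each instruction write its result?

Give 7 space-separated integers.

I0 mul r2: issue@1 deps=(None,None) exec_start@1 write@3
I1 add r1: issue@2 deps=(None,0) exec_start@3 write@5
I2 add r3: issue@3 deps=(None,1) exec_start@5 write@8
I3 add r3: issue@4 deps=(0,2) exec_start@8 write@11
I4 mul r3: issue@5 deps=(3,0) exec_start@11 write@14
I5 mul r4: issue@6 deps=(1,None) exec_start@6 write@7
I6 add r1: issue@7 deps=(0,1) exec_start@7 write@8

Answer: 3 5 8 11 14 7 8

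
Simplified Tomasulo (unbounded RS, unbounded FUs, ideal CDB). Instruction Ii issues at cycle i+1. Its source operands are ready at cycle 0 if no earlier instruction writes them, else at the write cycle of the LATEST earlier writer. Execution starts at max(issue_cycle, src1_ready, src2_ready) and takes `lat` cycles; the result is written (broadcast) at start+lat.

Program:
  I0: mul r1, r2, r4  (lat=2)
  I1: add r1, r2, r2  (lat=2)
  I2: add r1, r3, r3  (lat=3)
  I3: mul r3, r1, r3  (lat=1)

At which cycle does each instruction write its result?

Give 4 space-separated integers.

Answer: 3 4 6 7

Derivation:
I0 mul r1: issue@1 deps=(None,None) exec_start@1 write@3
I1 add r1: issue@2 deps=(None,None) exec_start@2 write@4
I2 add r1: issue@3 deps=(None,None) exec_start@3 write@6
I3 mul r3: issue@4 deps=(2,None) exec_start@6 write@7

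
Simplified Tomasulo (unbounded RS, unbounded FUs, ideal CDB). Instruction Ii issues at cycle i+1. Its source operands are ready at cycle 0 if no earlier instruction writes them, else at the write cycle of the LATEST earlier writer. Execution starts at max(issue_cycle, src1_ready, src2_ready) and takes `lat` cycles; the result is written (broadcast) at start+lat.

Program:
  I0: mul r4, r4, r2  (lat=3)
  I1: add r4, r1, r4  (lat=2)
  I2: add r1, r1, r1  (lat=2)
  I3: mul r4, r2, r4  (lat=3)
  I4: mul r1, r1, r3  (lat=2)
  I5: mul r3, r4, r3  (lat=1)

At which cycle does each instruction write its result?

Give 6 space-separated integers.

Answer: 4 6 5 9 7 10

Derivation:
I0 mul r4: issue@1 deps=(None,None) exec_start@1 write@4
I1 add r4: issue@2 deps=(None,0) exec_start@4 write@6
I2 add r1: issue@3 deps=(None,None) exec_start@3 write@5
I3 mul r4: issue@4 deps=(None,1) exec_start@6 write@9
I4 mul r1: issue@5 deps=(2,None) exec_start@5 write@7
I5 mul r3: issue@6 deps=(3,None) exec_start@9 write@10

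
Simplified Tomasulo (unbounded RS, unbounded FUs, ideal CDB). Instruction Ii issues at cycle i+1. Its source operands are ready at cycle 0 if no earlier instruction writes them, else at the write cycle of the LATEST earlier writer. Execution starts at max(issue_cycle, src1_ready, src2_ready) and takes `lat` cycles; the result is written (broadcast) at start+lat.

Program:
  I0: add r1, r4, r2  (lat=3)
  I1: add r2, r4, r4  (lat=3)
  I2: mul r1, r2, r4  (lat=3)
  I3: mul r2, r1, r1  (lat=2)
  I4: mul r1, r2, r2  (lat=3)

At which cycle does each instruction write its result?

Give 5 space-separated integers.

Answer: 4 5 8 10 13

Derivation:
I0 add r1: issue@1 deps=(None,None) exec_start@1 write@4
I1 add r2: issue@2 deps=(None,None) exec_start@2 write@5
I2 mul r1: issue@3 deps=(1,None) exec_start@5 write@8
I3 mul r2: issue@4 deps=(2,2) exec_start@8 write@10
I4 mul r1: issue@5 deps=(3,3) exec_start@10 write@13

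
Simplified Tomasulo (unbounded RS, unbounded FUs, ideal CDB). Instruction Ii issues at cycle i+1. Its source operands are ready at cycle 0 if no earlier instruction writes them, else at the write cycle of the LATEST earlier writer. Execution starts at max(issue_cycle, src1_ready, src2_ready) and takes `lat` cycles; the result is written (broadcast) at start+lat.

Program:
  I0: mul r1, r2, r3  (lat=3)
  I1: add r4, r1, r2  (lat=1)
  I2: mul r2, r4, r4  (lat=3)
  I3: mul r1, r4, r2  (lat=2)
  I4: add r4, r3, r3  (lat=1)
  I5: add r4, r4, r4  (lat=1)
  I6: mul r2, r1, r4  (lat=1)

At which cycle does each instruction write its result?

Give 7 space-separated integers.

Answer: 4 5 8 10 6 7 11

Derivation:
I0 mul r1: issue@1 deps=(None,None) exec_start@1 write@4
I1 add r4: issue@2 deps=(0,None) exec_start@4 write@5
I2 mul r2: issue@3 deps=(1,1) exec_start@5 write@8
I3 mul r1: issue@4 deps=(1,2) exec_start@8 write@10
I4 add r4: issue@5 deps=(None,None) exec_start@5 write@6
I5 add r4: issue@6 deps=(4,4) exec_start@6 write@7
I6 mul r2: issue@7 deps=(3,5) exec_start@10 write@11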